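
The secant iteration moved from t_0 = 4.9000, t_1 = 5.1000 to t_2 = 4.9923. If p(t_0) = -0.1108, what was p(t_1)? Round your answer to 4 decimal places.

0.1293

The secant line through (4.9000, -0.1108) and (5.1000, p(t_1)) crosses zero at t_2 = 4.9923.
So (4.9000, -0.1108), (5.1000, p(t_1)), (4.9923, 0) are collinear:
p(t_1) = -0.1108 · (5.1000 − 4.9923) / (4.9000 − 4.9923) = -0.1108 · (0.107700)/(-0.092300) = 0.129287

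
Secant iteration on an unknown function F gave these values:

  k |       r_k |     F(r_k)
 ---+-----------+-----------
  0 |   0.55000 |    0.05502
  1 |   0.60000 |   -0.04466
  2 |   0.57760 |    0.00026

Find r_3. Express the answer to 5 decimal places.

r_3 = 0.57760 − 0.00026·(0.57760 − 0.60000) / (0.00026 − (-0.04466))
   = 0.57760 − (-0.0000058)/(0.0449200) = 0.5777297

0.57773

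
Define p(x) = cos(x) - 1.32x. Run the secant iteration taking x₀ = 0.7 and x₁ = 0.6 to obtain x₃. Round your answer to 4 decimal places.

p(0.7) = -0.159158, p(0.6) = 0.033336
x₂ = 0.600000 − 0.033336·(0.600000 − 0.700000) / (0.033336 − (-0.159158)) = 0.600000 − (-0.003334)/(0.192493) = 0.617318
p(0.617318) = 0.000574
x₃ = 0.617318 − 0.000574·(0.617318 − 0.600000) / (0.000574 − 0.033336) = 0.617318 − (0.000010)/(-0.032761) = 0.617621

0.6176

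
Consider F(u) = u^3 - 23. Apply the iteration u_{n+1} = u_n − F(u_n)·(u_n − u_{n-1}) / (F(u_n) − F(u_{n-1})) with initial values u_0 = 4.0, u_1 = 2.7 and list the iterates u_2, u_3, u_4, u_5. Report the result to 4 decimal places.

F(4.0) = 41.000000, F(2.7) = -3.317000
u_2 = 2.700000 − (-3.317000)·(2.700000 − 4.000000) / (-3.317000 − 41.000000) = 2.700000 − (4.312100)/(-44.317000) = 2.797301
F(2.797301) = -1.111413
u_3 = 2.797301 − (-1.111413)·(2.797301 − 2.700000) / (-1.111413 − (-3.317000)) = 2.797301 − (-0.108142)/(2.205587) = 2.846332
F(2.846332) = 0.059864
u_4 = 2.846332 − 0.059864·(2.846332 − 2.797301) / (0.059864 − (-1.111413)) = 2.846332 − (0.002935)/(1.171277) = 2.843826
F(2.843826) = -0.000990
u_5 = 2.843826 − (-0.000990)·(2.843826 − 2.846332) / (-0.000990 − 0.059864) = 2.843826 − (0.000002)/(-0.060853) = 2.843867

2.7973, 2.8463, 2.8438, 2.8439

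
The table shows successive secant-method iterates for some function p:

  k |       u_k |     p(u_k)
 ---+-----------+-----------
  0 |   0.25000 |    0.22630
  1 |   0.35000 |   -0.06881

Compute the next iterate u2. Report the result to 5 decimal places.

0.32668

u2 = 0.35000 − (-0.06881)·(0.35000 − 0.25000) / (-0.06881 − 0.22630)
   = 0.35000 − (-0.0068810)/(-0.2951100) = 0.3266833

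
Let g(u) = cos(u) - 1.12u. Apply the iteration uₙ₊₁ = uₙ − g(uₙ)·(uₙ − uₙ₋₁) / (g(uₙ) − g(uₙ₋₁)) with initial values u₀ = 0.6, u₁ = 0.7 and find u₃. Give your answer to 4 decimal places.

g(0.6) = 0.153336, g(0.7) = -0.019158
u₂ = 0.700000 − (-0.019158)·(0.700000 − 0.600000) / (-0.019158 − 0.153336) = 0.700000 − (-0.001916)/(-0.172493) = 0.688894
g(0.688894) = 0.000389
u₃ = 0.688894 − 0.000389·(0.688894 − 0.700000) / (0.000389 − (-0.019158)) = 0.688894 − (-0.000004)/(0.019547) = 0.689115

0.6891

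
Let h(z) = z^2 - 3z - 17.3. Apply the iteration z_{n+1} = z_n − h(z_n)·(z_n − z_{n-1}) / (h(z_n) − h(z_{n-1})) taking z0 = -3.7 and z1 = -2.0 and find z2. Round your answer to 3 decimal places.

-2.839

h(-3.7) = 7.49000, h(-2.0) = -7.30000
z2 = -2.00000 − (-7.30000)·(-2.00000 − (-3.70000)) / (-7.30000 − 7.49000) = -2.00000 − (-12.41000)/(-14.79000) = -2.83908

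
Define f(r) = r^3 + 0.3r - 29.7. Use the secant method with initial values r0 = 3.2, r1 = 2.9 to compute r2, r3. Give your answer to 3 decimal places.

3.057, 3.065

f(3.2) = 4.02800, f(2.9) = -4.44100
r2 = 2.90000 − (-4.44100)·(2.90000 − 3.20000) / (-4.44100 − 4.02800) = 2.90000 − (1.33230)/(-8.46900) = 3.05731
f(3.05731) = -0.20555
r3 = 3.05731 − (-0.20555)·(3.05731 − 2.90000) / (-0.20555 − (-4.44100)) = 3.05731 − (-0.03234)/(4.23545) = 3.06495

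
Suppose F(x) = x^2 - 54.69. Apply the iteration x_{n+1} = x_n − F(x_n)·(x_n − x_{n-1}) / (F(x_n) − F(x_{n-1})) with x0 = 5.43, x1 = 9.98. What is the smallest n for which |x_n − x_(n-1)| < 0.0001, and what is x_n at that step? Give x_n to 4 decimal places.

n = 6, x_n = 7.3953

F(5.43) = -25.205100, F(9.98) = 44.910400
x2 = 9.980000 − 44.910400·(4.550000)/(70.115500) = 7.065633;  |Δ| = 2.914367
F(7.065633) = -4.766834
x3 = 7.065633 − (-4.766834)·(-2.914367)/(-49.677234) = 7.345284;  |Δ| = 0.279651
F(7.345284) = -0.736802
x4 = 7.345284 − (-0.736802)·(0.279651)/(4.030033) = 7.396412;  |Δ| = 0.051128
F(7.396412) = 0.016912
x5 = 7.396412 − 0.016912·(0.051128)/(0.753714) = 7.395265;  |Δ| = 0.001147
F(7.395265) = -0.000057
x6 = 7.395265 − (-0.000057)·(-0.001147)/(-0.016969) = 7.395269;  |Δ| = 0.000004
|x6 − x5| = 0.000004 < 0.0001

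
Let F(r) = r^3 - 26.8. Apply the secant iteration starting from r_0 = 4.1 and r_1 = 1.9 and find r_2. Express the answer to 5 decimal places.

F(4.1) = 42.1210000, F(1.9) = -19.9410000
r_2 = 1.9000000 − (-19.9410000)·(1.9000000 − 4.1000000) / (-19.9410000 − 42.1210000) = 1.9000000 − (43.8702000)/(-62.0620000) = 2.6068770

2.60688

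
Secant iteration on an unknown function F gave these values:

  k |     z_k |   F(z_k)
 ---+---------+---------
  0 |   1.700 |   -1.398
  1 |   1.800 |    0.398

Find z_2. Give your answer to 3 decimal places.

z_2 = 1.800 − 0.398·(1.800 − 1.700) / (0.398 − (-1.398))
   = 1.800 − (0.03980)/(1.79600) = 1.77784

1.778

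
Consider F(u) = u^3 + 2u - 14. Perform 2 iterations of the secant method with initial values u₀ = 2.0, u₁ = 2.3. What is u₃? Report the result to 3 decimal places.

F(2.0) = -2.00000, F(2.3) = 2.76700
u₂ = 2.30000 − 2.76700·(2.30000 − 2.00000) / (2.76700 − (-2.00000)) = 2.30000 − (0.83010)/(4.76700) = 2.12587
F(2.12587) = -0.14084
u₃ = 2.12587 − (-0.14084)·(2.12587 − 2.30000) / (-0.14084 − 2.76700) = 2.12587 − (0.02452)/(-2.90784) = 2.13430

2.134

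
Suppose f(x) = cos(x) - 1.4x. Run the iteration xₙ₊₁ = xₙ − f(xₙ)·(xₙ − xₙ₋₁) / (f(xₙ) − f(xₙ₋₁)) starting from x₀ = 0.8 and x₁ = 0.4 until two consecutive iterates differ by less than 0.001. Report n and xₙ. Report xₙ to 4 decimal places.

f(0.8) = -0.423293, f(0.4) = 0.361061
x₂ = 0.400000 − 0.361061·(-0.400000)/(0.784354) = 0.584132;  |Δ| = 0.184132
f(0.584132) = 0.016407
x₃ = 0.584132 − 0.016407·(0.184132)/(-0.344654) = 0.592897;  |Δ| = 0.008765
f(0.592897) = -0.000731
x₄ = 0.592897 − (-0.000731)·(0.008765)/(-0.017138) = 0.592523;  |Δ| = 0.000374
|x₄ − x₃| = 0.000374 < 0.001

n = 4, xₙ = 0.5925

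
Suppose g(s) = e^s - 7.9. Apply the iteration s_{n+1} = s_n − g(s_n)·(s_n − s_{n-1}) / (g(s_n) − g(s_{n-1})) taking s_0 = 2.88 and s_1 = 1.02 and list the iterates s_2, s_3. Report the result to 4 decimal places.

1.6540, 2.3442

g(2.88) = 9.914273, g(1.02) = -5.126805
s_2 = 1.020000 − (-5.126805)·(1.020000 − 2.880000) / (-5.126805 − 9.914273) = 1.020000 − (9.535858)/(-15.041078) = 1.653988
g(1.653988) = -2.672215
s_3 = 1.653988 − (-2.672215)·(1.653988 − 1.020000) / (-2.672215 − (-5.126805)) = 1.653988 − (-1.694151)/(2.454590) = 2.344185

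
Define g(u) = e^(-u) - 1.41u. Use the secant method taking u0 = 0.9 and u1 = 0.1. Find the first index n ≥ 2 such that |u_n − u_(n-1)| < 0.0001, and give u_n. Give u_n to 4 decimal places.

g(0.9) = -0.862430, g(0.1) = 0.763837
u2 = 0.100000 − 0.763837·(-0.800000)/(1.626268) = 0.475750;  |Δ| = 0.375750
g(0.475750) = -0.049388
u3 = 0.475750 − (-0.049388)·(0.375750)/(-0.813226) = 0.452930;  |Δ| = 0.022820
g(0.452930) = -0.002869
u4 = 0.452930 − (-0.002869)·(-0.022820)/(0.046520) = 0.451523;  |Δ| = 0.001407
g(0.451523) = 0.000011
u5 = 0.451523 − 0.000011·(-0.001407)/(0.002879) = 0.451528;  |Δ| = 0.000005
|u5 − u4| = 0.000005 < 0.0001

n = 5, u_n = 0.4515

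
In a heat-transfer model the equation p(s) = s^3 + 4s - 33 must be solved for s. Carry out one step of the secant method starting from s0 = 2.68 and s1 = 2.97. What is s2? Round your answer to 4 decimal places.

p(2.68) = -3.031168, p(2.97) = 5.078073
s2 = 2.970000 − 5.078073·(2.970000 − 2.680000) / (5.078073 − (-3.031168)) = 2.970000 − (1.472641)/(8.109241) = 2.788400

2.7884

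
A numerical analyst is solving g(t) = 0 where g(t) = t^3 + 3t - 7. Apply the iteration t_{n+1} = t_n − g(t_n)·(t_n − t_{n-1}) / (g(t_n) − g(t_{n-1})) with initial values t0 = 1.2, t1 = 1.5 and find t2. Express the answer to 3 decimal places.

g(1.2) = -1.67200, g(1.5) = 0.87500
t2 = 1.50000 − 0.87500·(1.50000 − 1.20000) / (0.87500 − (-1.67200)) = 1.50000 − (0.26250)/(2.54700) = 1.39694

1.397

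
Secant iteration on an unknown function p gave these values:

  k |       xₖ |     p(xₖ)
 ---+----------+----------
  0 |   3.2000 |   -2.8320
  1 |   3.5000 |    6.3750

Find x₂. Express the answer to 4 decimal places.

3.2923

x₂ = 3.5000 − 6.3750·(3.5000 − 3.2000) / (6.3750 − (-2.8320))
   = 3.5000 − (1.912500)/(9.207000) = 3.292278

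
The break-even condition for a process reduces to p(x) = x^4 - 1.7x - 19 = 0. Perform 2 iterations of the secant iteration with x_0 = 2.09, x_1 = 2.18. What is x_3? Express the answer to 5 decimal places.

p(2.09) = -3.4727024, p(2.18) = -0.1206942
x_2 = 2.1800000 − (-0.1206942)·(2.1800000 − 2.0900000) / (-0.1206942 − (-3.4727024)) = 2.1800000 − (-0.0108625)/(3.3520082) = 2.1832406
p(2.1832406) = 0.0083895
x_3 = 2.1832406 − 0.0083895·(2.1832406 − 2.1800000) / (0.0083895 − (-0.1206942)) = 2.1832406 − (0.0000272)/(0.1290838) = 2.1830300

2.18303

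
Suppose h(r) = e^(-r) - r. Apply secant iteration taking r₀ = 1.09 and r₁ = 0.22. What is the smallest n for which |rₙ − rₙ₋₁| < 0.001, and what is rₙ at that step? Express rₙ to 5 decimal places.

n = 5, rₙ = 0.56714

h(1.09) = -0.7537835, h(0.22) = 0.5825188
r₂ = 0.2200000 − 0.5825188·(-0.8700000)/(1.3363023) = 0.5992490;  |Δ| = 0.3792490
h(0.5992490) = -0.0500251
r₃ = 0.5992490 − (-0.0500251)·(0.3792490)/(-0.6325439) = 0.5692559;  |Δ| = 0.0299931
h(0.5692559) = -0.0033095
r₄ = 0.5692559 − (-0.0033095)·(-0.0299931)/(0.0467156) = 0.5671311;  |Δ| = 0.0021248
h(0.5671311) = 0.0000191
r₅ = 0.5671311 − 0.0000191·(-0.0021248)/(0.0033286) = 0.5671433;  |Δ| = 0.0000122
|r₅ − r₄| = 0.0000122 < 0.001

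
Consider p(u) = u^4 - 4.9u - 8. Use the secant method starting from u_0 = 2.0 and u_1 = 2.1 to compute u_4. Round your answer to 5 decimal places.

2.06285

p(2.0) = -1.8000000, p(2.1) = 1.1581000
u_2 = 2.1000000 − 1.1581000·(2.1000000 − 2.0000000) / (1.1581000 − (-1.8000000)) = 2.1000000 − (0.1158100)/(2.9581000) = 2.0608499
p(2.0608499) = -0.0602874
u_3 = 2.0608499 − (-0.0602874)·(2.0608499 − 2.1000000) / (-0.0602874 − 1.1581000) = 2.0608499 − (0.0023603)/(-1.2183874) = 2.0627871
p(2.0627871) = -0.0018615
u_4 = 2.0627871 − (-0.0018615)·(2.0627871 − 2.0608499) / (-0.0018615 − (-0.0602874)) = 2.0627871 − (-0.0000036)/(0.0584258) = 2.0628488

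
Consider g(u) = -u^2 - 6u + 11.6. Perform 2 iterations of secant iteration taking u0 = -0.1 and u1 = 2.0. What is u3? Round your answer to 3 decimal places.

1.534

g(-0.1) = 12.19000, g(2.0) = -4.40000
u2 = 2.00000 − (-4.40000)·(2.00000 − (-0.10000)) / (-4.40000 − 12.19000) = 2.00000 − (-9.24000)/(-16.59000) = 1.44304
g(1.44304) = 0.85941
u3 = 1.44304 − 0.85941·(1.44304 − 2.00000) / (0.85941 − (-4.40000)) = 1.44304 − (-0.47866)/(5.25941) = 1.53405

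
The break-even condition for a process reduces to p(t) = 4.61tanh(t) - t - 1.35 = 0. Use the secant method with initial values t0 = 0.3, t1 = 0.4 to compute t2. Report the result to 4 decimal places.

p(0.3) = -0.307049, p(0.4) = 0.001565
t2 = 0.400000 − 0.001565·(0.400000 − 0.300000) / (0.001565 − (-0.307049)) = 0.400000 − (0.000156)/(0.308614) = 0.399493

0.3995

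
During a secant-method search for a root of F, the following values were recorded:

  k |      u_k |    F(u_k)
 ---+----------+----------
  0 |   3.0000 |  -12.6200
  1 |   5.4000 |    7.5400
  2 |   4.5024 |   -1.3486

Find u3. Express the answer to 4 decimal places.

4.6386

u3 = 4.5024 − (-1.3486)·(4.5024 − 5.4000) / (-1.3486 − 7.5400)
   = 4.5024 − (1.210503)/(-8.888600) = 4.638586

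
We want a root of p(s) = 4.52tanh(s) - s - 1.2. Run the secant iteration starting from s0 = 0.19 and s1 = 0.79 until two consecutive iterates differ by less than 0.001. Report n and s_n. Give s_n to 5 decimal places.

n = 5, s_n = 0.35988

p(0.19) = -0.5413871, p(0.79) = 0.9860088
s2 = 0.7900000 − 0.9860088·(0.6000000)/(1.5273960) = 0.4026706;  |Δ| = 0.3873294
p(0.4026706) = 0.1250169
s3 = 0.4026706 − 0.1250169·(-0.3873294)/(-0.8609920) = 0.3464301;  |Δ| = 0.0562406
p(0.3464301) = -0.0403401
s4 = 0.3464301 − (-0.0403401)·(-0.0562406)/(-0.1653570) = 0.3601504;  |Δ| = 0.0137203
p(0.3601504) = 0.0008157
s5 = 0.3601504 − 0.0008157·(0.0137203)/(0.0411559) = 0.3598784;  |Δ| = 0.0002719
|s5 − s4| = 0.0002719 < 0.001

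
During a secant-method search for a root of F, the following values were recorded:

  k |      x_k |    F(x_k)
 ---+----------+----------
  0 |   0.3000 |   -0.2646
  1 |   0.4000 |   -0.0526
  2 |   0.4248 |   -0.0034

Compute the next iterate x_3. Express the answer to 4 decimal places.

0.4265

x_3 = 0.4248 − (-0.0034)·(0.4248 − 0.4000) / (-0.0034 − (-0.0526))
   = 0.4248 − (-0.000084)/(0.049200) = 0.426514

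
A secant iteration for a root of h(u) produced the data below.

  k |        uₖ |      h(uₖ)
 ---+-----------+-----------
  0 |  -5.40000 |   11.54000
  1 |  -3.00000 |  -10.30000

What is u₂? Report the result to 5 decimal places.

-4.13187

u₂ = -3.00000 − (-10.30000)·(-3.00000 − (-5.40000)) / (-10.30000 − 11.54000)
   = -3.00000 − (-24.7200000)/(-21.8400000) = -4.1318681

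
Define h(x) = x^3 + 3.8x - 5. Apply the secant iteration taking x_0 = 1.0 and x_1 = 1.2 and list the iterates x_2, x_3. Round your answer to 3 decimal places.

h(1.0) = -0.20000, h(1.2) = 1.28800
x_2 = 1.20000 − 1.28800·(1.20000 − 1.00000) / (1.28800 − (-0.20000)) = 1.20000 − (0.25760)/(1.48800) = 1.02688
h(1.02688) = -0.01502
x_3 = 1.02688 − (-0.01502)·(1.02688 − 1.20000) / (-0.01502 − 1.28800) = 1.02688 − (0.00260)/(-1.30302) = 1.02888

1.027, 1.029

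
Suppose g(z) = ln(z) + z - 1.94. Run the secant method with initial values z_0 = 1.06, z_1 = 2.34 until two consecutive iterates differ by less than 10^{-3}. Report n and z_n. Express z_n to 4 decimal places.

g(1.06) = -0.821731, g(2.34) = 1.250151
z_2 = 2.340000 − 1.250151·(1.280000)/(2.071882) = 1.567662;  |Δ| = 0.772338
g(1.567662) = 0.077247
z_3 = 1.567662 − 0.077247·(-0.772338)/(-1.172904) = 1.516796;  |Δ| = 0.050866
g(1.516796) = -0.006604
z_4 = 1.516796 − (-0.006604)·(-0.050866)/(-0.083851) = 1.520802;  |Δ| = 0.004006
g(1.520802) = 0.000040
z_5 = 1.520802 − 0.000040·(0.004006)/(0.006644) = 1.520778;  |Δ| = 0.000024
|z_5 − z_4| = 0.000024 < 10^{-3}

n = 5, z_n = 1.5208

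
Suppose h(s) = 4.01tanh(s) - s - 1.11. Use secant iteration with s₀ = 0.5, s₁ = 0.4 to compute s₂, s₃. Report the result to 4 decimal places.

h(0.5) = 0.243090, h(0.4) = 0.013595
s₂ = 0.400000 − 0.013595·(0.400000 − 0.500000) / (0.013595 − 0.243090) = 0.400000 − (-0.001360)/(-0.229494) = 0.394076
h(0.394076) = -0.000852
s₃ = 0.394076 − (-0.000852)·(0.394076 − 0.400000) / (-0.000852 − 0.013595) = 0.394076 − (0.000005)/(-0.014448) = 0.394425

0.3941, 0.3944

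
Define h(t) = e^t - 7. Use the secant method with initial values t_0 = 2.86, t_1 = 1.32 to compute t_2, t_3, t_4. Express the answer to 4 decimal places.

h(2.86) = 10.461527, h(1.32) = -3.256579
t_2 = 1.320000 − (-3.256579)·(1.320000 − 2.860000) / (-3.256579 − 10.461527) = 1.320000 − (5.015131)/(-13.718106) = 1.685585
h(1.685585) = -1.604395
t_3 = 1.685585 − (-1.604395)·(1.685585 − 1.320000) / (-1.604395 − (-3.256579)) = 1.685585 − (-0.586542)/(1.652184) = 2.040595
h(2.040595) = 0.695187
t_4 = 2.040595 − 0.695187·(2.040595 − 1.685585) / (0.695187 − (-1.604395)) = 2.040595 − (0.246799)/(2.299582) = 1.933272

1.6856, 2.0406, 1.9333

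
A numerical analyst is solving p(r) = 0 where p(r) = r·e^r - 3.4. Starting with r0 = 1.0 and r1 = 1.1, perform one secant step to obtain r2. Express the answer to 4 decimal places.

1.1163

p(1.0) = -0.681718, p(1.1) = -0.095417
r2 = 1.100000 − (-0.095417)·(1.100000 − 1.000000) / (-0.095417 − (-0.681718)) = 1.100000 − (-0.009542)/(0.586301) = 1.116274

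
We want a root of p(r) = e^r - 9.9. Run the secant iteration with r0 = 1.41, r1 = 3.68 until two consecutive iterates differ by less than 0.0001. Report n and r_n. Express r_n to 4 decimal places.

p(1.41) = -5.804045, p(3.68) = 29.746394
r2 = 3.680000 − 29.746394·(2.270000)/(35.550439) = 1.780605;  |Δ| = 1.899395
p(1.780605) = -3.966553
r3 = 1.780605 − (-3.966553)·(-1.899395)/(-33.712947) = 2.004082;  |Δ| = 0.223476
p(2.004082) = -2.480722
r4 = 2.004082 − (-2.480722)·(0.223476)/(1.485831) = 2.377195;  |Δ| = 0.373113
p(2.377195) = 0.874635
r5 = 2.377195 − 0.874635·(0.373113)/(3.355357) = 2.279936;  |Δ| = 0.097259
p(2.279936) = -0.123945
r6 = 2.279936 − (-0.123945)·(-0.097259)/(-0.998580) = 2.292008;  |Δ| = 0.012072
p(2.292008) = -0.005214
r7 = 2.292008 − (-0.005214)·(0.012072)/(0.118730) = 2.292538;  |Δ| = 0.000530
p(2.292538) = 0.000033
r8 = 2.292538 − 0.000033·(0.000530)/(0.005247) = 2.292535;  |Δ| = 0.000003
|r8 − r7| = 0.000003 < 0.0001

n = 8, r_n = 2.2925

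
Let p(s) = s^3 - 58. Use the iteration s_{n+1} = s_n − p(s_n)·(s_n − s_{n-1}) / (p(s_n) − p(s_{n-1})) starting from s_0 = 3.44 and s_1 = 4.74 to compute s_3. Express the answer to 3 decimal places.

3.853

p(3.44) = -17.29242, p(4.74) = 48.49642
s_2 = 4.74000 − 48.49642·(4.74000 − 3.44000) / (48.49642 − (-17.29242)) = 4.74000 − (63.04535)/(65.78884) = 3.78170
p(3.78170) = -3.91688
s_3 = 3.78170 − (-3.91688)·(3.78170 − 4.74000) / (-3.91688 − 48.49642) = 3.78170 − (3.75354)/(-52.41331) = 3.85332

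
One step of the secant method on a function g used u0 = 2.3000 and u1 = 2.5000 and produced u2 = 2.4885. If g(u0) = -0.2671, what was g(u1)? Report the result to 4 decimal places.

0.0163

The secant line through (2.3000, -0.2671) and (2.5000, g(u1)) crosses zero at u2 = 2.4885.
So (2.3000, -0.2671), (2.5000, g(u1)), (2.4885, 0) are collinear:
g(u1) = -0.2671 · (2.5000 − 2.4885) / (2.3000 − 2.4885) = -0.2671 · (0.011500)/(-0.188500) = 0.016295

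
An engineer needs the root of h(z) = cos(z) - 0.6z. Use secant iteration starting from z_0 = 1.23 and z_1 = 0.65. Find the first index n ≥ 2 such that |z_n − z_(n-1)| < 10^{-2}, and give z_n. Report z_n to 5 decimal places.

n = 4, z_n = 0.95825

h(1.23) = -0.4037623, h(0.65) = 0.4060838
z_2 = 0.6500000 − 0.4060838·(-0.5800000)/(0.8098461) = 0.9408313;  |Δ| = 0.2908313
h(0.9408313) = 0.0246177
z_3 = 0.9408313 − 0.0246177·(0.2908313)/(-0.3814661) = 0.9595999;  |Δ| = 0.0187686
h(0.9595999) = -0.0019123
z_4 = 0.9595999 − (-0.0019123)·(0.0187686)/(-0.0265300) = 0.9582471;  |Δ| = 0.0013529
|z_4 − z_3| = 0.0013529 < 10^{-2}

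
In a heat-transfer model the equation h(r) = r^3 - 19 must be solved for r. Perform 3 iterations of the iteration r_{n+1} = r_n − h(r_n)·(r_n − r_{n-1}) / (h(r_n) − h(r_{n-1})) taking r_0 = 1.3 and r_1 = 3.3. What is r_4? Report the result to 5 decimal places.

2.68126

h(1.3) = -16.8030000, h(3.3) = 16.9370000
r_2 = 3.3000000 − 16.9370000·(3.3000000 − 1.3000000) / (16.9370000 − (-16.8030000)) = 3.3000000 − (33.8740000)/(33.7400000) = 2.2960285
h(2.2960285) = -6.8959197
r_3 = 2.2960285 − (-6.8959197)·(2.2960285 − 3.3000000) / (-6.8959197 − 16.9370000) = 2.2960285 − (6.9233072)/(-23.8329197) = 2.5865219
h(2.5865219) = -1.6959212
r_4 = 2.5865219 − (-1.6959212)·(2.5865219 − 2.2960285) / (-1.6959212 − (-6.8959197)) = 2.5865219 − (-0.4926540)/(5.1999984) = 2.6812631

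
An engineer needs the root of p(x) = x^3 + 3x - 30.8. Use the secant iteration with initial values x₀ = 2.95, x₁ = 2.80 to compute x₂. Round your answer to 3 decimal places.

2.816

p(2.95) = 3.72238, p(2.80) = -0.44800
x₂ = 2.80000 − (-0.44800)·(2.80000 − 2.95000) / (-0.44800 − 3.72238) = 2.80000 − (0.06720)/(-4.17038) = 2.81611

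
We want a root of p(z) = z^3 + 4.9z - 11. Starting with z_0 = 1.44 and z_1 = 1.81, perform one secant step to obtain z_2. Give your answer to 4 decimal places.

p(1.44) = -0.958016, p(1.81) = 3.798741
z_2 = 1.810000 − 3.798741·(1.810000 − 1.440000) / (3.798741 − (-0.958016)) = 1.810000 − (1.405534)/(4.756757) = 1.514518

1.5145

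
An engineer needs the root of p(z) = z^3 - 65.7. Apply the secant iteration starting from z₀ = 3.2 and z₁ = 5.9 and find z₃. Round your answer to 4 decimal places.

p(3.2) = -32.932000, p(5.9) = 139.679000
z₂ = 5.900000 − 139.679000·(5.900000 − 3.200000) / (139.679000 − (-32.932000)) = 5.900000 − (377.133300)/(172.611000) = 3.715126
p(3.715126) = -14.423235
z₃ = 3.715126 − (-14.423235)·(3.715126 − 5.900000) / (-14.423235 − 139.679000) = 3.715126 − (31.512953)/(-154.102235) = 3.919620

3.9196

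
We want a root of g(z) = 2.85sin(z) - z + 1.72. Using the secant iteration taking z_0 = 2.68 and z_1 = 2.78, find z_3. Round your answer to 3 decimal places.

g(2.68) = 0.30932, g(2.78) = -0.05177
z_2 = 2.78000 − (-0.05177)·(2.78000 − 2.68000) / (-0.05177 − 0.30932) = 2.78000 − (-0.00518)/(-0.36109) = 2.76566
g(2.76566) = 0.00068
z_3 = 2.76566 − 0.00068·(2.76566 − 2.78000) / (0.00068 − (-0.05177)) = 2.76566 − (-0.00001)/(0.05245) = 2.76585

2.766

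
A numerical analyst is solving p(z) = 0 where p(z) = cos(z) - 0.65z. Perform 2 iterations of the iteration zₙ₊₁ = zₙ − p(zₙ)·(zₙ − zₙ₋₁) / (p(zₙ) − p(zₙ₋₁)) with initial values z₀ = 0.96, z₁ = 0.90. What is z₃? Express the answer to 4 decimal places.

p(0.96) = -0.050480, p(0.90) = 0.036610
z₂ = 0.900000 − 0.036610·(0.900000 − 0.960000) / (0.036610 − (-0.050480)) = 0.900000 − (-0.002197)/(0.087090) = 0.925222
p(0.925222) = 0.000263
z₃ = 0.925222 − 0.000263·(0.925222 − 0.900000) / (0.000263 − 0.036610) = 0.925222 − (0.000007)/(-0.036347) = 0.925404

0.9254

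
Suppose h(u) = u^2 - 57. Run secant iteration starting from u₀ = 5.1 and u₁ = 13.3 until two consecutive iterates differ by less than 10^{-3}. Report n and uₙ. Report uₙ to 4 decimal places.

h(5.1) = -30.990000, h(13.3) = 119.890000
u₂ = 13.300000 − 119.890000·(8.200000)/(150.880000) = 6.784239;  |Δ| = 6.515761
h(6.784239) = -10.974099
u₃ = 6.784239 − (-10.974099)·(-6.515761)/(-130.864099) = 7.330643;  |Δ| = 0.546404
h(7.330643) = -3.261678
u₄ = 7.330643 − (-3.261678)·(0.546404)/(7.712421) = 7.561723;  |Δ| = 0.231081
h(7.561723) = 0.179662
u₅ = 7.561723 − 0.179662·(0.231081)/(3.441340) = 7.549659;  |Δ| = 0.012064
h(7.549659) = -0.002642
u₆ = 7.549659 − (-0.002642)·(-0.012064)/(-0.182304) = 7.549834;  |Δ| = 0.000175
|u₆ − u₅| = 0.000175 < 10^{-3}

n = 6, uₙ = 7.5498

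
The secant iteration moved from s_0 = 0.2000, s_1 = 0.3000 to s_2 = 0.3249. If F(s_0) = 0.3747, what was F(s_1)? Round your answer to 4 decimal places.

0.0747

The secant line through (0.2000, 0.3747) and (0.3000, F(s_1)) crosses zero at s_2 = 0.3249.
So (0.2000, 0.3747), (0.3000, F(s_1)), (0.3249, 0) are collinear:
F(s_1) = 0.3747 · (0.3000 − 0.3249) / (0.2000 − 0.3249) = 0.3747 · (-0.024900)/(-0.124900) = 0.074700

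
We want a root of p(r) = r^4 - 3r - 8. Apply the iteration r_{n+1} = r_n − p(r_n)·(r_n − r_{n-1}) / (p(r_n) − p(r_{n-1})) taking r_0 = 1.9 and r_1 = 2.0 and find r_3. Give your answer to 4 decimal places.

1.9266

p(1.9) = -0.667900, p(2.0) = 2.000000
r_2 = 2.000000 − 2.000000·(2.000000 − 1.900000) / (2.000000 − (-0.667900)) = 2.000000 − (0.200000)/(2.667900) = 1.925035
p(1.925035) = -0.042458
r_3 = 1.925035 − (-0.042458)·(1.925035 − 2.000000) / (-0.042458 − 2.000000) = 1.925035 − (0.003183)/(-2.042458) = 1.926593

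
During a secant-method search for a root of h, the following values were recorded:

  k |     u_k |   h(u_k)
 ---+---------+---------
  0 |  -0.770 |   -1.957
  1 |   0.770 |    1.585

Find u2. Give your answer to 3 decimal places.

u2 = 0.770 − 1.585·(0.770 − (-0.770)) / (1.585 − (-1.957))
   = 0.770 − (2.44090)/(3.54200) = 0.08087

0.081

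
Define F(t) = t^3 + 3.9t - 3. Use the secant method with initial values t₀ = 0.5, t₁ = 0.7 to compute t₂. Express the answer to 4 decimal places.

0.6854

F(0.5) = -0.925000, F(0.7) = 0.073000
t₂ = 0.700000 − 0.073000·(0.700000 − 0.500000) / (0.073000 − (-0.925000)) = 0.700000 − (0.014600)/(0.998000) = 0.685371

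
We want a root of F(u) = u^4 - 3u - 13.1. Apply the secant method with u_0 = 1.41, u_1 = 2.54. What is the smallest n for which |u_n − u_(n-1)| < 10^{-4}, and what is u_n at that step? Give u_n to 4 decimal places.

F(1.41) = -13.377458, F(2.54) = 20.903143
u_2 = 2.540000 − 20.903143·(1.130000)/(34.280601) = 1.850964;  |Δ| = 0.689036
F(1.850964) = -6.914941
u_3 = 1.850964 − (-6.914941)·(-0.689036)/(-27.818083) = 2.022243;  |Δ| = 0.171279
F(2.022243) = -2.442991
u_4 = 2.022243 − (-2.442991)·(0.171279)/(4.471950) = 2.115811;  |Δ| = 0.093568
F(2.115811) = 0.593020
u_5 = 2.115811 − 0.593020·(0.093568)/(3.036011) = 2.097535;  |Δ| = 0.018277
F(2.097535) = -0.035673
u_6 = 2.097535 − (-0.035673)·(-0.018277)/(-0.628694) = 2.098572;  |Δ| = 0.001037
F(2.098572) = -0.000475
u_7 = 2.098572 − (-0.000475)·(0.001037)/(0.035199) = 2.098586;  |Δ| = 0.000014
|u_7 − u_6| = 0.000014 < 10^{-4}

n = 7, u_n = 2.0986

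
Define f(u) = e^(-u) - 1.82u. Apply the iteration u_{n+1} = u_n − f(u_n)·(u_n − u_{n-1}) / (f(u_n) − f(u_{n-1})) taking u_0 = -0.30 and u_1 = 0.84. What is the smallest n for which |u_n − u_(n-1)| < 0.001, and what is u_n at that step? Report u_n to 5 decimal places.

f(-0.30) = 1.8958588, f(0.84) = -1.0970895
u_2 = 0.8400000 − (-1.0970895)·(1.1400000)/(-2.9929483) = 0.4221238;  |Δ| = 0.4178762
f(0.4221238) = -0.1126123
u_3 = 0.4221238 − (-0.1126123)·(-0.4178762)/(0.9844771) = 0.3743237;  |Δ| = 0.0478000
f(0.3743237) = 0.0064850
u_4 = 0.3743237 − 0.0064850·(-0.0478000)/(0.1190973) = 0.3769265;  |Δ| = 0.0026028
f(0.3769265) = -0.0000398
u_5 = 0.3769265 − (-0.0000398)·(0.0026028)/(-0.0065248) = 0.3769106;  |Δ| = 0.0000159
|u_5 − u_4| = 0.0000159 < 0.001

n = 5, u_n = 0.37691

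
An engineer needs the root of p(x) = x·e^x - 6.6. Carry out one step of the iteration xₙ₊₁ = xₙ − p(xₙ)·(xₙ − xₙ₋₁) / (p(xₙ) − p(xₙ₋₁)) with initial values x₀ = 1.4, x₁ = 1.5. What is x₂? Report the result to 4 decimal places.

p(1.4) = -0.922720, p(1.5) = 0.122534
x₂ = 1.500000 − 0.122534·(1.500000 − 1.400000) / (0.122534 − (-0.922720)) = 1.500000 − (0.012253)/(1.045254) = 1.488277

1.4883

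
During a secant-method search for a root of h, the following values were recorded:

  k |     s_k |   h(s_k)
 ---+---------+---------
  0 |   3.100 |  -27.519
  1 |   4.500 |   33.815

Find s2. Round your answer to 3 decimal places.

s2 = 4.500 − 33.815·(4.500 − 3.100) / (33.815 − (-27.519))
   = 4.500 − (47.34100)/(61.33400) = 3.72814

3.728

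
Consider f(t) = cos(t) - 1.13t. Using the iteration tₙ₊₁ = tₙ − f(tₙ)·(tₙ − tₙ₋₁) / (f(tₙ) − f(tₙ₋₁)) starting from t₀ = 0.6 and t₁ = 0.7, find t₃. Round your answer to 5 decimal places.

0.68521

f(0.6) = 0.1473356, f(0.7) = -0.0261578
t₂ = 0.7000000 − (-0.0261578)·(0.7000000 − 0.6000000) / (-0.0261578 − 0.1473356) = 0.7000000 − (-0.0026158)/(-0.1734934) = 0.6849229
f(0.6849229) = 0.0005050
t₃ = 0.6849229 − 0.0005050·(0.6849229 − 0.7000000) / (0.0005050 − (-0.0261578)) = 0.6849229 − (-0.0000076)/(0.0266628) = 0.6852084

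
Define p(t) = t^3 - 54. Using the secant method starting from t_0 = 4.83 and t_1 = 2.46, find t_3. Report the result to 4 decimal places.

p(4.83) = 58.678587, p(2.46) = -39.113064
t_2 = 2.460000 − (-39.113064)·(2.460000 − 4.830000) / (-39.113064 − 58.678587) = 2.460000 − (92.697962)/(-97.791651) = 3.407913
p(3.407913) = -14.420944
t_3 = 3.407913 − (-14.420944)·(3.407913 − 2.460000) / (-14.420944 − (-39.113064)) = 3.407913 − (-13.669798)/(24.692120) = 3.961523

3.9615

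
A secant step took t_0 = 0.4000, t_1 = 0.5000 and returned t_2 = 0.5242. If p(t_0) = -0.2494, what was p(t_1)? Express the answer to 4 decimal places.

-0.0486

The secant line through (0.4000, -0.2494) and (0.5000, p(t_1)) crosses zero at t_2 = 0.5242.
So (0.4000, -0.2494), (0.5000, p(t_1)), (0.5242, 0) are collinear:
p(t_1) = -0.2494 · (0.5000 − 0.5242) / (0.4000 − 0.5242) = -0.2494 · (-0.024200)/(-0.124200) = -0.048595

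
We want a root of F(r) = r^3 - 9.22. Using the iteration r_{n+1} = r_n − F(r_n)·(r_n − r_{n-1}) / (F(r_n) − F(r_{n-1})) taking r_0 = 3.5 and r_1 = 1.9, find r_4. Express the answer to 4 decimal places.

F(3.5) = 33.655000, F(1.9) = -2.361000
r_2 = 1.900000 − (-2.361000)·(1.900000 − 3.500000) / (-2.361000 − 33.655000) = 1.900000 − (3.777600)/(-36.016000) = 2.004887
F(2.004887) = -1.161216
r_3 = 2.004887 − (-1.161216)·(2.004887 − 1.900000) / (-1.161216 − (-2.361000)) = 2.004887 − (-0.121796)/(1.199784) = 2.106402
F(2.106402) = 0.125954
r_4 = 2.106402 − 0.125954·(2.106402 − 2.004887) / (0.125954 − (-1.161216)) = 2.106402 − (0.012786)/(1.287170) = 2.096468

2.0965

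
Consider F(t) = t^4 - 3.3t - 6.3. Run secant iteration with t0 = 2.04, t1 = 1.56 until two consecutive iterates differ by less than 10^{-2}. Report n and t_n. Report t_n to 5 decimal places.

F(2.04) = 4.2869146, F(1.56) = -5.5255910
t2 = 1.5600000 − (-5.5255910)·(-0.4800000)/(-9.8125056) = 1.8302963;  |Δ| = 0.2702963
F(1.8302963) = -1.1175819
t3 = 1.8302963 − (-1.1175819)·(0.2702963)/(4.4080091) = 1.8988257;  |Δ| = 0.0685294
F(1.8988257) = 0.4337863
t4 = 1.8988257 − 0.4337863·(0.0685294)/(1.5513682) = 1.8796638;  |Δ| = 0.0191619
F(1.8796638) = -0.0198405
t5 = 1.8796638 − (-0.0198405)·(-0.0191619)/(-0.4536268) = 1.8805019;  |Δ| = 0.0008381
|t5 − t4| = 0.0008381 < 10^{-2}

n = 5, t_n = 1.88050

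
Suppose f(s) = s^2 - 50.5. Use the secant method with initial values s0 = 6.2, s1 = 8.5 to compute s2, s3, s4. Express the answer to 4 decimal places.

f(6.2) = -12.060000, f(8.5) = 21.750000
s2 = 8.500000 − 21.750000·(8.500000 − 6.200000) / (21.750000 − (-12.060000)) = 8.500000 − (50.025000)/(33.810000) = 7.020408
f(7.020408) = -1.213869
s3 = 7.020408 − (-1.213869)·(7.020408 − 8.500000) / (-1.213869 − 21.750000) = 7.020408 − (1.796031)/(-22.963869) = 7.098619
f(7.098619) = -0.109604
s4 = 7.098619 − (-0.109604)·(7.098619 − 7.020408) / (-0.109604 − (-1.213869)) = 7.098619 − (-0.008572)/(1.104266) = 7.106382

7.0204, 7.0986, 7.1064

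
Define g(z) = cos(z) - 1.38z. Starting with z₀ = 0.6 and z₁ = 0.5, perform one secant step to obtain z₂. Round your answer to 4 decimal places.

0.5986

g(0.6) = -0.002664, g(0.5) = 0.187583
z₂ = 0.500000 − 0.187583·(0.500000 − 0.600000) / (0.187583 − (-0.002664)) = 0.500000 − (-0.018758)/(0.190247) = 0.598600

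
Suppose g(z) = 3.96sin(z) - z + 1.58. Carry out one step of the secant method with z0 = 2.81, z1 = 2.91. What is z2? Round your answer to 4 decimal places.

g(2.81) = 0.059175, g(2.91) = -0.421069
z2 = 2.910000 − (-0.421069)·(2.910000 − 2.810000) / (-0.421069 − 0.059175) = 2.910000 − (-0.042107)/(-0.480245) = 2.822322

2.8223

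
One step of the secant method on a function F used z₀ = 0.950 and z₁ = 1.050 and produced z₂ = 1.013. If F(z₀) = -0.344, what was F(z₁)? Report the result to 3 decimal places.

0.202

The secant line through (0.950, -0.344) and (1.050, F(z₁)) crosses zero at z₂ = 1.013.
So (0.950, -0.344), (1.050, F(z₁)), (1.013, 0) are collinear:
F(z₁) = -0.344 · (1.050 − 1.013) / (0.950 − 1.013) = -0.344 · (0.03700)/(-0.06300) = 0.20203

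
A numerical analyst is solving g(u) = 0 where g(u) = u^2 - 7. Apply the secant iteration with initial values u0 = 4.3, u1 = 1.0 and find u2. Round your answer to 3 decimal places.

g(4.3) = 11.49000, g(1.0) = -6.00000
u2 = 1.00000 − (-6.00000)·(1.00000 − 4.30000) / (-6.00000 − 11.49000) = 1.00000 − (19.80000)/(-17.49000) = 2.13208

2.132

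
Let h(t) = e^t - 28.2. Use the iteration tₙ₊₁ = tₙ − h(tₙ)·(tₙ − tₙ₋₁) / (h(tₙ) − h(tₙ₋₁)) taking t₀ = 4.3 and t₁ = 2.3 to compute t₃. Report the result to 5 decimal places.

3.65424

h(4.3) = 45.4997937, h(2.3) = -18.2258175
t₂ = 2.3000000 − (-18.2258175)·(2.3000000 − 4.3000000) / (-18.2258175 − 45.4997937) = 2.3000000 − (36.4516351)/(-63.7256112) = 2.8720092
h(2.8720092) = -10.5275101
t₃ = 2.8720092 − (-10.5275101)·(2.8720092 − 2.3000000) / (-10.5275101 − (-18.2258175)) = 2.8720092 − (-6.0218325)/(7.6983074) = 3.6542373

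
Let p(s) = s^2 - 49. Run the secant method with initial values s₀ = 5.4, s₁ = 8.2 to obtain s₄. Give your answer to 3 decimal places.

p(5.4) = -19.84000, p(8.2) = 18.24000
s₂ = 8.20000 − 18.24000·(8.20000 − 5.40000) / (18.24000 − (-19.84000)) = 8.20000 − (51.07200)/(38.08000) = 6.85882
p(6.85882) = -1.95654
s₃ = 6.85882 − (-1.95654)·(6.85882 − 8.20000) / (-1.95654 − 18.24000) = 6.85882 − (2.62407)/(-20.19654) = 6.98875
p(6.98875) = -0.15737
s₄ = 6.98875 − (-0.15737)·(6.98875 − 6.85882) / (-0.15737 − (-1.95654)) = 6.98875 − (-0.02045)/(1.79917) = 7.00011

7.000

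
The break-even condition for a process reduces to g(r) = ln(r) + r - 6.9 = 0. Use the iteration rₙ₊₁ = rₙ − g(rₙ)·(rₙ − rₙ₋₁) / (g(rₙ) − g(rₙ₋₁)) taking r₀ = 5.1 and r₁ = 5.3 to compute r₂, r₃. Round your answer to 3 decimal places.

5.243, 5.243

g(5.1) = -0.17076, g(5.3) = 0.06771
r₂ = 5.30000 − 0.06771·(5.30000 − 5.10000) / (0.06771 − (-0.17076)) = 5.30000 − (0.01354)/(0.23847) = 5.24321
g(5.24321) = 0.00015
r₃ = 5.24321 − 0.00015·(5.24321 − 5.30000) / (0.00015 − 0.06771) = 5.24321 − (-0.00001)/(-0.06756) = 5.24309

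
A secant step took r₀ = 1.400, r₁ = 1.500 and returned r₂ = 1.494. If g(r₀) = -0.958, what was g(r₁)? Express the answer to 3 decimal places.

The secant line through (1.400, -0.958) and (1.500, g(r₁)) crosses zero at r₂ = 1.494.
So (1.400, -0.958), (1.500, g(r₁)), (1.494, 0) are collinear:
g(r₁) = -0.958 · (1.500 − 1.494) / (1.400 − 1.494) = -0.958 · (0.00600)/(-0.09400) = 0.06115

0.061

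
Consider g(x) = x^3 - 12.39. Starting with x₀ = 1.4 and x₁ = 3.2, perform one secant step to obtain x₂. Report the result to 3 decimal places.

1.978

g(1.4) = -9.64600, g(3.2) = 20.37800
x₂ = 3.20000 − 20.37800·(3.20000 − 1.40000) / (20.37800 − (-9.64600)) = 3.20000 − (36.68040)/(30.02400) = 1.97830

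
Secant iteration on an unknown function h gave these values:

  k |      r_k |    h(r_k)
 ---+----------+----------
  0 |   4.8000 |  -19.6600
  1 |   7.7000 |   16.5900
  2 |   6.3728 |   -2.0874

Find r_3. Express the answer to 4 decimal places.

r_3 = 6.3728 − (-2.0874)·(6.3728 − 7.7000) / (-2.0874 − 16.5900)
   = 6.3728 − (2.770397)/(-18.677400) = 6.521129

6.5211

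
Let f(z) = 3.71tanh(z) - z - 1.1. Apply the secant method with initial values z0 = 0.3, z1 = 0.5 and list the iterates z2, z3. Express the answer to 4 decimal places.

0.4472, 0.4424

f(0.3) = -0.319230, f(0.5) = 0.114455
z2 = 0.500000 − 0.114455·(0.500000 − 0.300000) / (0.114455 − (-0.319230)) = 0.500000 − (0.022891)/(0.433685) = 0.447218
f(0.447218) = 0.009532
z3 = 0.447218 − 0.009532·(0.447218 − 0.500000) / (0.009532 − 0.114455) = 0.447218 − (-0.000503)/(-0.104922) = 0.442422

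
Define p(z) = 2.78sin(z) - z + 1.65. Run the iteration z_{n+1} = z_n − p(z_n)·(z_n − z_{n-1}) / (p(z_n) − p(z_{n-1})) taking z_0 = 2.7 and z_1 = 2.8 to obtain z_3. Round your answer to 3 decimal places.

p(2.7) = 0.13812, p(2.8) = -0.21873
z_2 = 2.80000 − (-0.21873)·(2.80000 − 2.70000) / (-0.21873 − 0.13812) = 2.80000 − (-0.02187)/(-0.35685) = 2.73870
p(2.73870) = 0.00127
z_3 = 2.73870 − 0.00127·(2.73870 − 2.80000) / (0.00127 − (-0.21873)) = 2.73870 − (-0.00008)/(0.22000) = 2.73906

2.739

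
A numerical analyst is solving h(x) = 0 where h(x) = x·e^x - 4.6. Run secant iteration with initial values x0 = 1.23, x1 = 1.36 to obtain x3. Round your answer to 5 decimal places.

h(1.23) = -0.3918877, h(1.36) = 0.6988229
x2 = 1.3600000 − 0.6988229·(1.3600000 − 1.2300000) / (0.6988229 − (-0.3918877)) = 1.3600000 − (0.0908470)/(1.0907106) = 1.2767084
h(1.2767084) = -0.0232292
x3 = 1.2767084 − (-0.0232292)·(1.2767084 − 1.3600000) / (-0.0232292 − 0.6988229) = 1.2767084 − (0.0019348)/(-0.7220521) = 1.2793880

1.27939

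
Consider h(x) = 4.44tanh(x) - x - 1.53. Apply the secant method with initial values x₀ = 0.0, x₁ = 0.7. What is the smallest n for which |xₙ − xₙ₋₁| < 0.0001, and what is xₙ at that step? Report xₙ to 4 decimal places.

h(0.0) = -1.530000, h(0.7) = 0.453393
x₂ = 0.700000 − 0.453393·(0.700000)/(1.983393) = 0.539984;  |Δ| = 0.160016
h(0.539984) = 0.118828
x₃ = 0.539984 − 0.118828·(-0.160016)/(-0.334565) = 0.483150;  |Δ| = 0.056833
h(0.483150) = -0.020642
x₄ = 0.483150 − (-0.020642)·(-0.056833)/(-0.139471) = 0.491562;  |Δ| = 0.008412
h(0.491562) = 0.000659
x₅ = 0.491562 − 0.000659·(0.008412)/(0.021302) = 0.491302;  |Δ| = 0.000260
h(0.491302) = 0.000003
x₆ = 0.491302 − 0.000003·(-0.000260)/(-0.000656) = 0.491300;  |Δ| = 0.000001
|x₆ − x₅| = 0.000001 < 0.0001

n = 6, xₙ = 0.4913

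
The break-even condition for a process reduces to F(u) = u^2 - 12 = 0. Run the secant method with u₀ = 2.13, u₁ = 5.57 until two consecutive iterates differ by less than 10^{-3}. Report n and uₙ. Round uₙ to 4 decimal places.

F(2.13) = -7.463100, F(5.57) = 19.024900
u₂ = 5.570000 − 19.024900·(3.440000)/(26.488000) = 3.099234;  |Δ| = 2.470766
F(3.099234) = -2.394750
u₃ = 3.099234 − (-2.394750)·(-2.470766)/(-21.419650) = 3.375469;  |Δ| = 0.276235
F(3.375469) = -0.606207
u₄ = 3.375469 − (-0.606207)·(0.276235)/(1.788543) = 3.469096;  |Δ| = 0.093627
F(3.469096) = 0.034629
u₅ = 3.469096 − 0.034629·(0.093627)/(0.640836) = 3.464037;  |Δ| = 0.005059
F(3.464037) = -0.000448
u₆ = 3.464037 − (-0.000448)·(-0.005059)/(-0.035077) = 3.464102;  |Δ| = 0.000065
|u₆ − u₅| = 0.000065 < 10^{-3}

n = 6, uₙ = 3.4641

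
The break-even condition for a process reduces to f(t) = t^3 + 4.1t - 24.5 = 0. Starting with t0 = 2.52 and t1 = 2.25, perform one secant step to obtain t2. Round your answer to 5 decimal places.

2.43337

f(2.52) = 1.8350080, f(2.25) = -3.8843750
t2 = 2.2500000 − (-3.8843750)·(2.2500000 − 2.5200000) / (-3.8843750 − 1.8350080) = 2.2500000 − (1.0487812)/(-5.7193830) = 2.4333731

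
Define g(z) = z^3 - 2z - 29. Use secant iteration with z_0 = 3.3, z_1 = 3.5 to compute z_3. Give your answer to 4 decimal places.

g(3.3) = 0.337000, g(3.5) = 6.875000
z_2 = 3.500000 − 6.875000·(3.500000 − 3.300000) / (6.875000 − 0.337000) = 3.500000 − (1.375000)/(6.538000) = 3.289691
g(3.289691) = 0.021875
z_3 = 3.289691 − 0.021875·(3.289691 − 3.500000) / (0.021875 − 6.875000) = 3.289691 − (-0.004601)/(-6.853125) = 3.289020

3.2890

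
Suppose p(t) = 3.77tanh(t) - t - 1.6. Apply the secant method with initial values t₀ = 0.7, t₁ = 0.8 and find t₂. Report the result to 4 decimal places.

0.7172

p(0.7) = -0.021533, p(0.8) = 0.103419
t₂ = 0.800000 − 0.103419·(0.800000 − 0.700000) / (0.103419 − (-0.021533)) = 0.800000 − (0.010342)/(0.124952) = 0.717233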